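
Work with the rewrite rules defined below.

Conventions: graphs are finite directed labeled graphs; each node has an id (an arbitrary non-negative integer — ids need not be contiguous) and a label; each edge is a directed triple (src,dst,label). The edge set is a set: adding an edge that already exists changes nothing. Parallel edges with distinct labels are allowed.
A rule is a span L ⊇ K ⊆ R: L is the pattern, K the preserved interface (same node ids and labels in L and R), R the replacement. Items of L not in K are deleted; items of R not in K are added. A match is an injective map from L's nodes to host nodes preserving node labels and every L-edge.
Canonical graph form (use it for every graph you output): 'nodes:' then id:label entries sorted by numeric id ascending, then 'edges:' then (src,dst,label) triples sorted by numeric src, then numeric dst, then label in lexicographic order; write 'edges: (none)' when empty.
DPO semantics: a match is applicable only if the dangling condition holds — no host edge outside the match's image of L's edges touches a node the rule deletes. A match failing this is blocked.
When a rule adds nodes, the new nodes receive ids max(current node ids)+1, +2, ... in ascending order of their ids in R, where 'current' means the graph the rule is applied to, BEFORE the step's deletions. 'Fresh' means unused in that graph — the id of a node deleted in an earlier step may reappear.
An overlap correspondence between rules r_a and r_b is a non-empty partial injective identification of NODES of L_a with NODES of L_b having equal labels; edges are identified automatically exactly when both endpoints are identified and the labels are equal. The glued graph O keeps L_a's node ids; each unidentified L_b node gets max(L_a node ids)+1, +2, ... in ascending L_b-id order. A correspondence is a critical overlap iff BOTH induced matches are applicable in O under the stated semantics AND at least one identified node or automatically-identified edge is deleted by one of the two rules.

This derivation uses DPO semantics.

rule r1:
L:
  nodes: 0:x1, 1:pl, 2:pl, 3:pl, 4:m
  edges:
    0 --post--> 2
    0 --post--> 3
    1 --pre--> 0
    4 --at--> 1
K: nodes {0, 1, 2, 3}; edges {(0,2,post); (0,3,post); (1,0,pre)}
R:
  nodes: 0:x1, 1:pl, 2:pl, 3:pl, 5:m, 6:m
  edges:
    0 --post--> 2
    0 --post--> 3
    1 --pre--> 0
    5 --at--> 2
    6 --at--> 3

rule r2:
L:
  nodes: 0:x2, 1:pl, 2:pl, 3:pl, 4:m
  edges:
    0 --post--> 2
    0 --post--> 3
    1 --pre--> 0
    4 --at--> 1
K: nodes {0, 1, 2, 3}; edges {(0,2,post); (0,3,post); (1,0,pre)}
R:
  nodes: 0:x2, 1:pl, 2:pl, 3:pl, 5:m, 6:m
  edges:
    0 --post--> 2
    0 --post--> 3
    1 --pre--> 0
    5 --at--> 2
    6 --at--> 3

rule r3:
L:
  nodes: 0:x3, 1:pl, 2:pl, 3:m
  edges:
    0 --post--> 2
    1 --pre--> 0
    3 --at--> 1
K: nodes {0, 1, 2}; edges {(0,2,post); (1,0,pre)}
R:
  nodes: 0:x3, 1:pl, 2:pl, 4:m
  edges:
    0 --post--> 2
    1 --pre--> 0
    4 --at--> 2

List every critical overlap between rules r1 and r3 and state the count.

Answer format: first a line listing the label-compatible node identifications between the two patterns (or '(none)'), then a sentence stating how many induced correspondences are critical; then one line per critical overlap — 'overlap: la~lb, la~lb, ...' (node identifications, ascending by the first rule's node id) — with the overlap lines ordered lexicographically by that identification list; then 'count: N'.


label-compatible node identifications between L(r1) and L(r3): 1~1, 1~2, 2~1, 2~2, 3~1, 3~2, 4~3
3 of the induced correspondences are critical overlaps of r1 and r3.
overlap: 1~1, 2~2, 4~3
overlap: 1~1, 3~2, 4~3
overlap: 1~1, 4~3
count: 3


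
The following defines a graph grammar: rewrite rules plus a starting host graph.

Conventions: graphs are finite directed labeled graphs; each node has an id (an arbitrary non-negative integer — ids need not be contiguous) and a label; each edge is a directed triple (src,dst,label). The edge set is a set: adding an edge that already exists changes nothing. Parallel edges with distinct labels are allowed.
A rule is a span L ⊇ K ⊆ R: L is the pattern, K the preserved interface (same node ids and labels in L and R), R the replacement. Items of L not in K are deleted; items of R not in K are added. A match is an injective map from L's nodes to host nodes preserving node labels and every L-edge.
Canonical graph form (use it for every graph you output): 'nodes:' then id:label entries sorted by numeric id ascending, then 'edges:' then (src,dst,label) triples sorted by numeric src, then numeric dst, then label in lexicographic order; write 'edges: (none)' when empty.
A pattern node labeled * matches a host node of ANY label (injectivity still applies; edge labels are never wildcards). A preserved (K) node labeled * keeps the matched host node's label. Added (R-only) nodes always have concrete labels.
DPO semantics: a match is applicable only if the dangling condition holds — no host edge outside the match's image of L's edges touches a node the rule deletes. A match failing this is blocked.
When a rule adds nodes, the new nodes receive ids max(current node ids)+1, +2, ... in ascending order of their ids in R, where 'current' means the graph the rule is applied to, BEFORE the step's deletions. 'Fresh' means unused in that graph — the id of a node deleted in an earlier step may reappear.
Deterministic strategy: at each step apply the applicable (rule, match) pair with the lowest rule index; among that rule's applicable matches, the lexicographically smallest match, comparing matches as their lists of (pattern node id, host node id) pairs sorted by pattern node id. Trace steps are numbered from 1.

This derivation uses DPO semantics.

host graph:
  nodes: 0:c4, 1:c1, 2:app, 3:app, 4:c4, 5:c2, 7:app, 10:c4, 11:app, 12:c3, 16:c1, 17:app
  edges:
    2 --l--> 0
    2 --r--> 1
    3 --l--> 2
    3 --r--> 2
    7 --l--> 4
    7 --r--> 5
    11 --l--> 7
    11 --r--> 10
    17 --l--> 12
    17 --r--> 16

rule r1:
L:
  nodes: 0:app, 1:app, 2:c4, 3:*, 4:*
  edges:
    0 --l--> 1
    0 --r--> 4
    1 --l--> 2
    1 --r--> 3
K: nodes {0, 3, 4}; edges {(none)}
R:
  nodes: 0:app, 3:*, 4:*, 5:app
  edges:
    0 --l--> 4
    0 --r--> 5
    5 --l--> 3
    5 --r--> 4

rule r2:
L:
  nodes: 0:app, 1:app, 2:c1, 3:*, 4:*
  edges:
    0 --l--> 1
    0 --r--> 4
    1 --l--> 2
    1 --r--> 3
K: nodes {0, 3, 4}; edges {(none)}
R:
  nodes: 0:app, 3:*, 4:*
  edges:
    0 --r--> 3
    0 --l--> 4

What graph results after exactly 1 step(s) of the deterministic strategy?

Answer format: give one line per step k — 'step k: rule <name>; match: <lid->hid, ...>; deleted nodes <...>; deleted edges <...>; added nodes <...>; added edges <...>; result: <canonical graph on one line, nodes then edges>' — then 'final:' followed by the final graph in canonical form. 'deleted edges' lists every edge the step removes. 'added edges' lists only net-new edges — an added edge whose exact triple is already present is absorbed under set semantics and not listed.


step 1: rule r1; match: 0->11, 1->7, 2->4, 3->5, 4->10; deleted nodes 4, 7; deleted edges (7,4,l); (7,5,r); (11,7,l); (11,10,r); added nodes 18; added edges (11,10,l); (11,18,r); (18,5,l); (18,10,r); result: nodes: 0:c4, 1:c1, 2:app, 3:app, 5:c2, 10:c4, 11:app, 12:c3, 16:c1, 17:app, 18:app edges: (2,0,l); (2,1,r); (3,2,l); (3,2,r); (11,10,l); (11,18,r); (17,12,l); (17,16,r); (18,5,l); (18,10,r)
final:
nodes: 0:c4, 1:c1, 2:app, 3:app, 5:c2, 10:c4, 11:app, 12:c3, 16:c1, 17:app, 18:app
edges: (2,0,l); (2,1,r); (3,2,l); (3,2,r); (11,10,l); (11,18,r); (17,12,l); (17,16,r); (18,5,l); (18,10,r)


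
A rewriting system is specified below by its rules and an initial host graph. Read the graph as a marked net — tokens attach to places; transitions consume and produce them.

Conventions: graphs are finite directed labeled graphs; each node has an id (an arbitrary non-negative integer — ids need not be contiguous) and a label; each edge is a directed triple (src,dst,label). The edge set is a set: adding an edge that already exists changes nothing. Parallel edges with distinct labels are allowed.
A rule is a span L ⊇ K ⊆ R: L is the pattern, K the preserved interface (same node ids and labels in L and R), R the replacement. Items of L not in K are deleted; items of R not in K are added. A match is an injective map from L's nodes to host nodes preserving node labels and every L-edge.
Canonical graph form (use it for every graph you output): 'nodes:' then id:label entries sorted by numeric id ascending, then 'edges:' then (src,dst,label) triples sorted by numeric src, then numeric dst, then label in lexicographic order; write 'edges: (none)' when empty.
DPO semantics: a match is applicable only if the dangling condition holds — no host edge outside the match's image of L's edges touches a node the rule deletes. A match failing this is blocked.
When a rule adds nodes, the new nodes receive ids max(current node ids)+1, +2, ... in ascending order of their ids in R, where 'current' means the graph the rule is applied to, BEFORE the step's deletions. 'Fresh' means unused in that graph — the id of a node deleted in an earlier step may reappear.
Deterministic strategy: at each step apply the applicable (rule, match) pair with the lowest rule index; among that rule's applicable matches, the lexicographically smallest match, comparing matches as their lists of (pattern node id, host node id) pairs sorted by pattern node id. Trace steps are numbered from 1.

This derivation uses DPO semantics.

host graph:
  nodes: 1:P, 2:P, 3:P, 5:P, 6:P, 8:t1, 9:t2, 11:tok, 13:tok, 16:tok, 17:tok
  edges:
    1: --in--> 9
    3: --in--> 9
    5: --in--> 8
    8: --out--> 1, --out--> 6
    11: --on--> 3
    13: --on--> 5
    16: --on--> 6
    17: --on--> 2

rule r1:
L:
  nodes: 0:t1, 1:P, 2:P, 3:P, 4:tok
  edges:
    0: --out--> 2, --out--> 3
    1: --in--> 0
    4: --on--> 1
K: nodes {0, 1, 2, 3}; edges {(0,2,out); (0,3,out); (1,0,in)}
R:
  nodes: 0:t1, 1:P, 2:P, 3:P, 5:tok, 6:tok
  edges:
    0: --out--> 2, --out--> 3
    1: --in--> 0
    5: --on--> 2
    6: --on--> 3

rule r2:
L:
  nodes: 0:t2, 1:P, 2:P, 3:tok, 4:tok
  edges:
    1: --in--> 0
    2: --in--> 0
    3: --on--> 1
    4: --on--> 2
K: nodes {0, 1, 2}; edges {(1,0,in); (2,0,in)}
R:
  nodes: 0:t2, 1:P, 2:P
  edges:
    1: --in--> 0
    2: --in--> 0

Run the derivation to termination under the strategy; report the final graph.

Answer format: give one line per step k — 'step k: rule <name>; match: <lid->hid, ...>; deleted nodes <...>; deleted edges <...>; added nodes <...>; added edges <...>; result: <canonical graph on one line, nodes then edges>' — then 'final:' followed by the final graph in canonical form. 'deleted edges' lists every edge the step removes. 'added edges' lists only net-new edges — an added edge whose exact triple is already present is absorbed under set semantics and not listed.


step 1: rule r1; match: 0->8, 1->5, 2->1, 3->6, 4->13; deleted nodes 13; deleted edges (13,5,on); added nodes 18, 19; added edges (18,1,on); (19,6,on); result: nodes: 1:P, 2:P, 3:P, 5:P, 6:P, 8:t1, 9:t2, 11:tok, 16:tok, 17:tok, 18:tok, 19:tok edges: (1,9,in); (3,9,in); (5,8,in); (8,1,out); (8,6,out); (11,3,on); (16,6,on); (17,2,on); (18,1,on); (19,6,on)
step 2: rule r2; match: 0->9, 1->1, 2->3, 3->18, 4->11; deleted nodes 11, 18; deleted edges (11,3,on); (18,1,on); added nodes (none); added edges (none); result: nodes: 1:P, 2:P, 3:P, 5:P, 6:P, 8:t1, 9:t2, 16:tok, 17:tok, 19:tok edges: (1,9,in); (3,9,in); (5,8,in); (8,1,out); (8,6,out); (16,6,on); (17,2,on); (19,6,on)
final:
nodes: 1:P, 2:P, 3:P, 5:P, 6:P, 8:t1, 9:t2, 16:tok, 17:tok, 19:tok
edges: (1,9,in); (3,9,in); (5,8,in); (8,1,out); (8,6,out); (16,6,on); (17,2,on); (19,6,on)


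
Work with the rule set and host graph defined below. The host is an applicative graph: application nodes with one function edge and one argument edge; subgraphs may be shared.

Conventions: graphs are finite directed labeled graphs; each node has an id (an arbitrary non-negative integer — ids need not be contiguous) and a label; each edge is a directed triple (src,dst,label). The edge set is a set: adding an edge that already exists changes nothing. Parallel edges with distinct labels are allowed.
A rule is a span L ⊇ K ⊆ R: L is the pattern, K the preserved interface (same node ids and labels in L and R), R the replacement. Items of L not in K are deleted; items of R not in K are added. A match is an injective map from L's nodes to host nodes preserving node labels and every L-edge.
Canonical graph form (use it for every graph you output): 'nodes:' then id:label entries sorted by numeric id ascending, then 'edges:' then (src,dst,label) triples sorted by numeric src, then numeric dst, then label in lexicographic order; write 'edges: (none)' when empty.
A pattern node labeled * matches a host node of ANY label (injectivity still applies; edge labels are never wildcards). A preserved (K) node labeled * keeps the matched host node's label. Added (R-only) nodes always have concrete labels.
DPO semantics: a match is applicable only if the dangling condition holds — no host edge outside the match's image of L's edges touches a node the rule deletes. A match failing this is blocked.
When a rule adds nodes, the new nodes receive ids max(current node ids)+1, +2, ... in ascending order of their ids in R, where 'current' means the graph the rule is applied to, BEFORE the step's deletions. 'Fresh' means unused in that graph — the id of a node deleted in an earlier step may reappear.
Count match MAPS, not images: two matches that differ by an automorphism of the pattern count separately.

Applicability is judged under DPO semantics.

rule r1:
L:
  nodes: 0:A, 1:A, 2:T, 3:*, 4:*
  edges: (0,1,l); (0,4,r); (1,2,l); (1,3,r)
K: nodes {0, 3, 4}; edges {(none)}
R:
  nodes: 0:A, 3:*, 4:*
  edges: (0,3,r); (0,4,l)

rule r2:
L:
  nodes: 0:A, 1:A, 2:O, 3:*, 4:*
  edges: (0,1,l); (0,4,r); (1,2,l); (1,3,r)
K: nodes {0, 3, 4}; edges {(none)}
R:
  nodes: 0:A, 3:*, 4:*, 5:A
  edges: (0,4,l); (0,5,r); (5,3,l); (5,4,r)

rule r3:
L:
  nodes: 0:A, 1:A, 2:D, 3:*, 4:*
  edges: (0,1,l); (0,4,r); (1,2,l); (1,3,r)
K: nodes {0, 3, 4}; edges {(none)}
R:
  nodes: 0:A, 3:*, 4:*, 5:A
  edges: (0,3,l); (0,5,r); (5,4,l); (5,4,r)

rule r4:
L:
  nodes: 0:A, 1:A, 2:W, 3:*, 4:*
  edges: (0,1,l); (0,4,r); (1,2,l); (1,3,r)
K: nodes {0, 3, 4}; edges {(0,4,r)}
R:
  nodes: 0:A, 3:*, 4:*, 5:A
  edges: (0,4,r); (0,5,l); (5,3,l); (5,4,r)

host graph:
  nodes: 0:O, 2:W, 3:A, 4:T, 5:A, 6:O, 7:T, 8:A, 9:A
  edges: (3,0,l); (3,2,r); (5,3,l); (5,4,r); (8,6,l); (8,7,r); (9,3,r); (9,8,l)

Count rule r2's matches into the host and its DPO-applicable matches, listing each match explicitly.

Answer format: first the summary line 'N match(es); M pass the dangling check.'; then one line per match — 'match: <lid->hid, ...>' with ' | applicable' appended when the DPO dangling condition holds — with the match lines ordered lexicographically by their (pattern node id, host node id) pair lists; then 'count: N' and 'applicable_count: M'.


2 match(es); 1 pass the dangling check.
match: 0->5, 1->3, 2->0, 3->2, 4->4
match: 0->9, 1->8, 2->6, 3->7, 4->3 | applicable
count: 2
applicable_count: 1


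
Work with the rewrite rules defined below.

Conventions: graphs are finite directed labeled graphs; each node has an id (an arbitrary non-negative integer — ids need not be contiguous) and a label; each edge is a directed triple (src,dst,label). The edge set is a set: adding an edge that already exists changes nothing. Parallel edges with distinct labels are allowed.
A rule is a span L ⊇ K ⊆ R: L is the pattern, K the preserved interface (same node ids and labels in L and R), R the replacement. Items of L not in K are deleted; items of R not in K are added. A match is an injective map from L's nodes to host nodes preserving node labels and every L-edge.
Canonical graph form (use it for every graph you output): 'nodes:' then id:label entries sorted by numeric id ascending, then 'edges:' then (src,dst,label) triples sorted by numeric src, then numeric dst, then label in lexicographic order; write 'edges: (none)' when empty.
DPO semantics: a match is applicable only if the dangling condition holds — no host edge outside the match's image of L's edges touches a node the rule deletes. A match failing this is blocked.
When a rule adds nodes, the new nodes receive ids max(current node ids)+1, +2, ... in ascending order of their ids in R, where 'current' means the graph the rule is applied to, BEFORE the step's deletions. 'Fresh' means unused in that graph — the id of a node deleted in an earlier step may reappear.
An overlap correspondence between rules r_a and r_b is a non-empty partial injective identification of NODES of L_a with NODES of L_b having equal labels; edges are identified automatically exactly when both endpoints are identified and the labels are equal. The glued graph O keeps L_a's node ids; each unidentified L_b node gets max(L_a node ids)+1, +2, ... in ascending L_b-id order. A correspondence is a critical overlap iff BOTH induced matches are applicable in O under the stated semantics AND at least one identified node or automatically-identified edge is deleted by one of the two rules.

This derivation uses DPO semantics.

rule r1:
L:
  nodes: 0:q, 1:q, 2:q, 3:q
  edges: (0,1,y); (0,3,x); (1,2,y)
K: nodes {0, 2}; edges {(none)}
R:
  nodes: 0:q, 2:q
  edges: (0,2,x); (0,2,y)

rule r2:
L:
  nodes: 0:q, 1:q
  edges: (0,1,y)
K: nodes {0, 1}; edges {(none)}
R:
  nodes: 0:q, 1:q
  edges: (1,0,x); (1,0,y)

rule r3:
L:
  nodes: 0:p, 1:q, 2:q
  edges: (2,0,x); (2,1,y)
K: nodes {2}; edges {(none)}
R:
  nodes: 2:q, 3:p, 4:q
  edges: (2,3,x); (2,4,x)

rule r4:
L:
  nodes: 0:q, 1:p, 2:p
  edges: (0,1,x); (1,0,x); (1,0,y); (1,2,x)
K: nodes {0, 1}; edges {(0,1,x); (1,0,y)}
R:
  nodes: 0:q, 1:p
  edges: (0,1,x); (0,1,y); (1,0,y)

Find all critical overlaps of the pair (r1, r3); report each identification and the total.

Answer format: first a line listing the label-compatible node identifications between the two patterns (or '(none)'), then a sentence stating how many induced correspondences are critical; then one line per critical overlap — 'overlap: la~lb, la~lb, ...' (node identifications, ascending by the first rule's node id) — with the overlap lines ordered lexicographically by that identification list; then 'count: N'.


label-compatible node identifications between L(r1) and L(r3): 0~1, 0~2, 1~1, 1~2, 2~1, 2~2, 3~1, 3~2
0 of the induced correspondences are critical overlaps of r1 and r3.
count: 0


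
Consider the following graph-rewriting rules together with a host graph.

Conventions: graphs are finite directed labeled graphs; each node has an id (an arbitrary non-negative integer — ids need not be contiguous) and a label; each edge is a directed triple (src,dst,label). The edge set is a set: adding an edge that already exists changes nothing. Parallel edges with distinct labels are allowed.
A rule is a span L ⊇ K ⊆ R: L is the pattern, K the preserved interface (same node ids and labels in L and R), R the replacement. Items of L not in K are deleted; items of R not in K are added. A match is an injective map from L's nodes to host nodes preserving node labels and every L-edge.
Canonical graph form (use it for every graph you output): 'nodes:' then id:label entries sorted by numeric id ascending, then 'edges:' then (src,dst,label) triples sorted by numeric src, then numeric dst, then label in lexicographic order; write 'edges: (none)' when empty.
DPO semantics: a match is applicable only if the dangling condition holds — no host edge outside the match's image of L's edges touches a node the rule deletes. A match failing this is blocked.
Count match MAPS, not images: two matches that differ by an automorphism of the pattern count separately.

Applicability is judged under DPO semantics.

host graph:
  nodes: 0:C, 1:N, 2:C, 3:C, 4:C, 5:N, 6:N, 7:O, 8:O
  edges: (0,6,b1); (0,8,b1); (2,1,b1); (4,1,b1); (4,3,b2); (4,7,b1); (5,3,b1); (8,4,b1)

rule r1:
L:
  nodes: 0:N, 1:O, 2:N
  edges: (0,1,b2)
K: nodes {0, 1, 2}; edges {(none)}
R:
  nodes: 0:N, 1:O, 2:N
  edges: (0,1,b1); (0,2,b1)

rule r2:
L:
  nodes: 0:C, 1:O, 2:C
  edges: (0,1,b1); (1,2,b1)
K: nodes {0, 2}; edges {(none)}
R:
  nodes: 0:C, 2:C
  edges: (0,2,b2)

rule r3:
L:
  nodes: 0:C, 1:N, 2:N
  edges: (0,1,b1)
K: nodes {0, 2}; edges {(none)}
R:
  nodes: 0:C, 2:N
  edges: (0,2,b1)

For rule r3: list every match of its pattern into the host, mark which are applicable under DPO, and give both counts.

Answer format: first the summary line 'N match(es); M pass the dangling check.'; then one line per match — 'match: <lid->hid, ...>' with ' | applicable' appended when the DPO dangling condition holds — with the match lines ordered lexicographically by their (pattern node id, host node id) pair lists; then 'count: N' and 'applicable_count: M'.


6 match(es); 2 pass the dangling check.
match: 0->0, 1->6, 2->1 | applicable
match: 0->0, 1->6, 2->5 | applicable
match: 0->2, 1->1, 2->5
match: 0->2, 1->1, 2->6
match: 0->4, 1->1, 2->5
match: 0->4, 1->1, 2->6
count: 6
applicable_count: 2


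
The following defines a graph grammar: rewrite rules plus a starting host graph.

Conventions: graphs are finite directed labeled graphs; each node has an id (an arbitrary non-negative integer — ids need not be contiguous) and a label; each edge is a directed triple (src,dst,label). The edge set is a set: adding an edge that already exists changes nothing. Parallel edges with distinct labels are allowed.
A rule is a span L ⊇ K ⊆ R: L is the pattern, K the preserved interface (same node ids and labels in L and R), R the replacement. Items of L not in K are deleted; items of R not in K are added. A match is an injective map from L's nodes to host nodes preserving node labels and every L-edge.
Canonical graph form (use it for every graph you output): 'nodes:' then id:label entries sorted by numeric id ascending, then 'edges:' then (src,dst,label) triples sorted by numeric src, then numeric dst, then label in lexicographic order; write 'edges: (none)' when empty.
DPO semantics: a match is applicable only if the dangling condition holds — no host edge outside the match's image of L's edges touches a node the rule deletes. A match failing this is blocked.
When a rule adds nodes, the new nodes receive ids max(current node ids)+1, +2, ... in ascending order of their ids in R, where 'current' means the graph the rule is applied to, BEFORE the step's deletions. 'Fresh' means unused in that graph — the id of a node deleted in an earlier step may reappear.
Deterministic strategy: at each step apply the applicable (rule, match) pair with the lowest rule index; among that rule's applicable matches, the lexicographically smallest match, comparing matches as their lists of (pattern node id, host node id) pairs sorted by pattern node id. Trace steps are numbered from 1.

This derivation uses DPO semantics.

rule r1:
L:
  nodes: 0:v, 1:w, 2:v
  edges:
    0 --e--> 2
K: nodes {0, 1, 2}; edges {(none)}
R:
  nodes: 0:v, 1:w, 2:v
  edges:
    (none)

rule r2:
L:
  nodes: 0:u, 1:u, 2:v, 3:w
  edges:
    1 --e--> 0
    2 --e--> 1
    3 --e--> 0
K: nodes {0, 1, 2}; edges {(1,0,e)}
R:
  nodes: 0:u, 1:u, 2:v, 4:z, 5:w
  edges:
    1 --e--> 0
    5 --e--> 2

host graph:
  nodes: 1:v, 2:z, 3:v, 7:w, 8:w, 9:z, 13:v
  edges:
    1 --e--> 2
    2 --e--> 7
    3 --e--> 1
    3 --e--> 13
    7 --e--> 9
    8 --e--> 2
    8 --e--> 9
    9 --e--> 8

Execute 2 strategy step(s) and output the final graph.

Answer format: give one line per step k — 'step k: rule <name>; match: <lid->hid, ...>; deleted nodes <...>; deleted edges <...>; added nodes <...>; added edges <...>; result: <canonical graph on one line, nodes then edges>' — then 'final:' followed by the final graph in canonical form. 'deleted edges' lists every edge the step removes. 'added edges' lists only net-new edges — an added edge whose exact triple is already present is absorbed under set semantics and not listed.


step 1: rule r1; match: 0->3, 1->7, 2->1; deleted nodes (none); deleted edges (3,1,e); added nodes (none); added edges (none); result: nodes: 1:v, 2:z, 3:v, 7:w, 8:w, 9:z, 13:v edges: (1,2,e); (2,7,e); (3,13,e); (7,9,e); (8,2,e); (8,9,e); (9,8,e)
step 2: rule r1; match: 0->3, 1->7, 2->13; deleted nodes (none); deleted edges (3,13,e); added nodes (none); added edges (none); result: nodes: 1:v, 2:z, 3:v, 7:w, 8:w, 9:z, 13:v edges: (1,2,e); (2,7,e); (7,9,e); (8,2,e); (8,9,e); (9,8,e)
final:
nodes: 1:v, 2:z, 3:v, 7:w, 8:w, 9:z, 13:v
edges: (1,2,e); (2,7,e); (7,9,e); (8,2,e); (8,9,e); (9,8,e)


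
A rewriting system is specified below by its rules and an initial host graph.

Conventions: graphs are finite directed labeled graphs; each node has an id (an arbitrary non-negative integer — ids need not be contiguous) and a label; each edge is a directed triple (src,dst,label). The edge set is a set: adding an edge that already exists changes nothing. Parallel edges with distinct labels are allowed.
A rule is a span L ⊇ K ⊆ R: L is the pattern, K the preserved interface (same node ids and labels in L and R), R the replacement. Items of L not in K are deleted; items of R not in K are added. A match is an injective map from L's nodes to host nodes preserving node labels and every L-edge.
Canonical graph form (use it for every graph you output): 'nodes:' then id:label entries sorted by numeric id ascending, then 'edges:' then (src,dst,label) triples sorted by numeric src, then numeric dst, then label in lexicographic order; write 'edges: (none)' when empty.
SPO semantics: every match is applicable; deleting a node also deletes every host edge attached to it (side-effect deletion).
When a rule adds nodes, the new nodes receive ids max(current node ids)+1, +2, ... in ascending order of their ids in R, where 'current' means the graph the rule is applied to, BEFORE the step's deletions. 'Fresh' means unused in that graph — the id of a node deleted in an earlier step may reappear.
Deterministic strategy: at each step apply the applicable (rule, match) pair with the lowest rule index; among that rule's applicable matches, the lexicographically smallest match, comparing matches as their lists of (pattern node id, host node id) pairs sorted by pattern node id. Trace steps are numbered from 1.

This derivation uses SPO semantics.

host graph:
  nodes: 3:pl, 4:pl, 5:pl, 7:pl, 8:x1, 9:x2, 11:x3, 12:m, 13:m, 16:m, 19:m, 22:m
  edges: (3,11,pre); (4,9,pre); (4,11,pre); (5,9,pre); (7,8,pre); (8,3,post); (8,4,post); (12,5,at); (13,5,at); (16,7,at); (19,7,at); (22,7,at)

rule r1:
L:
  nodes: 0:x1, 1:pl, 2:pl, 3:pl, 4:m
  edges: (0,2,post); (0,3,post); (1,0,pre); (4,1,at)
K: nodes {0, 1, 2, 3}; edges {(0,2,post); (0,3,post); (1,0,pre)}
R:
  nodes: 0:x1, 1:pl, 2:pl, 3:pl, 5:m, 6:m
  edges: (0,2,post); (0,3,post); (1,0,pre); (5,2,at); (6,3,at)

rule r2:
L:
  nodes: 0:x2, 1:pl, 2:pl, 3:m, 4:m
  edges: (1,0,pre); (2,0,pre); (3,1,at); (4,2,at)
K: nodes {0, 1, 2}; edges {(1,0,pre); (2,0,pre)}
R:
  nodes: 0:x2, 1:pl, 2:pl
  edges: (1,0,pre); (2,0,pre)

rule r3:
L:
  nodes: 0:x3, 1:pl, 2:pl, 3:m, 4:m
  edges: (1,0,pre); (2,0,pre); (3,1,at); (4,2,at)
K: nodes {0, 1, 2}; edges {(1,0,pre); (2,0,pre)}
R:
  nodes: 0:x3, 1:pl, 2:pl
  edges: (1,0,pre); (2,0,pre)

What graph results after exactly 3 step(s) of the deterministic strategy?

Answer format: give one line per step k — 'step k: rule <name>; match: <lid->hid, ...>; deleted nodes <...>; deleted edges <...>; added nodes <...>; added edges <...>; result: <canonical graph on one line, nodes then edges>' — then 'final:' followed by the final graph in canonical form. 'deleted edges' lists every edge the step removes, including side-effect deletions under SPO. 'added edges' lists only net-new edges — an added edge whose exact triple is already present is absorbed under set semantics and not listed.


step 1: rule r1; match: 0->8, 1->7, 2->3, 3->4, 4->16; deleted nodes 16; deleted edges (16,7,at); added nodes 23, 24; added edges (23,3,at); (24,4,at); result: nodes: 3:pl, 4:pl, 5:pl, 7:pl, 8:x1, 9:x2, 11:x3, 12:m, 13:m, 19:m, 22:m, 23:m, 24:m edges: (3,11,pre); (4,9,pre); (4,11,pre); (5,9,pre); (7,8,pre); (8,3,post); (8,4,post); (12,5,at); (13,5,at); (19,7,at); (22,7,at); (23,3,at); (24,4,at)
step 2: rule r1; match: 0->8, 1->7, 2->3, 3->4, 4->19; deleted nodes 19; deleted edges (19,7,at); added nodes 25, 26; added edges (25,3,at); (26,4,at); result: nodes: 3:pl, 4:pl, 5:pl, 7:pl, 8:x1, 9:x2, 11:x3, 12:m, 13:m, 22:m, 23:m, 24:m, 25:m, 26:m edges: (3,11,pre); (4,9,pre); (4,11,pre); (5,9,pre); (7,8,pre); (8,3,post); (8,4,post); (12,5,at); (13,5,at); (22,7,at); (23,3,at); (24,4,at); (25,3,at); (26,4,at)
step 3: rule r1; match: 0->8, 1->7, 2->3, 3->4, 4->22; deleted nodes 22; deleted edges (22,7,at); added nodes 27, 28; added edges (27,3,at); (28,4,at); result: nodes: 3:pl, 4:pl, 5:pl, 7:pl, 8:x1, 9:x2, 11:x3, 12:m, 13:m, 23:m, 24:m, 25:m, 26:m, 27:m, 28:m edges: (3,11,pre); (4,9,pre); (4,11,pre); (5,9,pre); (7,8,pre); (8,3,post); (8,4,post); (12,5,at); (13,5,at); (23,3,at); (24,4,at); (25,3,at); (26,4,at); (27,3,at); (28,4,at)
final:
nodes: 3:pl, 4:pl, 5:pl, 7:pl, 8:x1, 9:x2, 11:x3, 12:m, 13:m, 23:m, 24:m, 25:m, 26:m, 27:m, 28:m
edges: (3,11,pre); (4,9,pre); (4,11,pre); (5,9,pre); (7,8,pre); (8,3,post); (8,4,post); (12,5,at); (13,5,at); (23,3,at); (24,4,at); (25,3,at); (26,4,at); (27,3,at); (28,4,at)


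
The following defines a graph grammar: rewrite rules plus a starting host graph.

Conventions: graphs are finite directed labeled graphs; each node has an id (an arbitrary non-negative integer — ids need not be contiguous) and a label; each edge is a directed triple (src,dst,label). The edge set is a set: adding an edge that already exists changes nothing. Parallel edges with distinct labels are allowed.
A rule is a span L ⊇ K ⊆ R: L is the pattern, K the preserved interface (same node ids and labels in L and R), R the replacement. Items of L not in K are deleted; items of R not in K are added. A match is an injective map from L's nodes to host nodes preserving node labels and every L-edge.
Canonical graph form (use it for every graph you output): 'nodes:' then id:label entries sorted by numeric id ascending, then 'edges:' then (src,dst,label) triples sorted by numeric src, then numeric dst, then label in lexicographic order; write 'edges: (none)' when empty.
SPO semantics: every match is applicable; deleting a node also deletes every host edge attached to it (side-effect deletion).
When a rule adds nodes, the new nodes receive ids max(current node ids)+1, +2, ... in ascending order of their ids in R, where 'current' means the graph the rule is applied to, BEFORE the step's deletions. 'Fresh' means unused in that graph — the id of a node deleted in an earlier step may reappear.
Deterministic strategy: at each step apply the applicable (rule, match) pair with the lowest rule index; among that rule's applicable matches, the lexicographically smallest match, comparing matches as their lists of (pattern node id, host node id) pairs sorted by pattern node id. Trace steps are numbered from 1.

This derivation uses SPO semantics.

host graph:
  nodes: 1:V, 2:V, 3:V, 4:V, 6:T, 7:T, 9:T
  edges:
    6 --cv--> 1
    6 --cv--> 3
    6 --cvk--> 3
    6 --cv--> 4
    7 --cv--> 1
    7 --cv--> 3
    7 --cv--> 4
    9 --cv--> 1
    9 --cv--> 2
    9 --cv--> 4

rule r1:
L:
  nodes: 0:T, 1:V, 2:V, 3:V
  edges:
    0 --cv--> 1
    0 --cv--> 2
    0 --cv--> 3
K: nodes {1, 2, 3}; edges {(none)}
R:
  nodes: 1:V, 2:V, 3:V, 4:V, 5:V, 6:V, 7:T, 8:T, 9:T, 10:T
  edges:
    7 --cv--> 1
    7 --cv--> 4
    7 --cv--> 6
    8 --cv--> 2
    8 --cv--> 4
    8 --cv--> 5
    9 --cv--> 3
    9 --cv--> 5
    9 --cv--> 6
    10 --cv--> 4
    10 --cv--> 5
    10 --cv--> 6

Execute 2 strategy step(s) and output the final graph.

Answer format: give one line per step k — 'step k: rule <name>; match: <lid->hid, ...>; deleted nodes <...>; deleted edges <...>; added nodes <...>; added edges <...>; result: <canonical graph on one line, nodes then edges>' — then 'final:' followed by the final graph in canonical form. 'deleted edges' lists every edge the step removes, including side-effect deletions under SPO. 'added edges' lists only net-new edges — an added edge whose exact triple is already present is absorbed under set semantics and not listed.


step 1: rule r1; match: 0->6, 1->1, 2->3, 3->4; deleted nodes 6; deleted edges (6,1,cv); (6,3,cv); (6,3,cvk); (6,4,cv); added nodes 10, 11, 12, 13, 14, 15, 16; added edges (13,1,cv); (13,10,cv); (13,12,cv); (14,3,cv); (14,10,cv); (14,11,cv); (15,4,cv); (15,11,cv); (15,12,cv); (16,10,cv); (16,11,cv); (16,12,cv); result: nodes: 1:V, 2:V, 3:V, 4:V, 7:T, 9:T, 10:V, 11:V, 12:V, 13:T, 14:T, 15:T, 16:T edges: (7,1,cv); (7,3,cv); (7,4,cv); (9,1,cv); (9,2,cv); (9,4,cv); (13,1,cv); (13,10,cv); (13,12,cv); (14,3,cv); (14,10,cv); (14,11,cv); (15,4,cv); (15,11,cv); (15,12,cv); (16,10,cv); (16,11,cv); (16,12,cv)
step 2: rule r1; match: 0->7, 1->1, 2->3, 3->4; deleted nodes 7; deleted edges (7,1,cv); (7,3,cv); (7,4,cv); added nodes 17, 18, 19, 20, 21, 22, 23; added edges (20,1,cv); (20,17,cv); (20,19,cv); (21,3,cv); (21,17,cv); (21,18,cv); (22,4,cv); (22,18,cv); (22,19,cv); (23,17,cv); (23,18,cv); (23,19,cv); result: nodes: 1:V, 2:V, 3:V, 4:V, 9:T, 10:V, 11:V, 12:V, 13:T, 14:T, 15:T, 16:T, 17:V, 18:V, 19:V, 20:T, 21:T, 22:T, 23:T edges: (9,1,cv); (9,2,cv); (9,4,cv); (13,1,cv); (13,10,cv); (13,12,cv); (14,3,cv); (14,10,cv); (14,11,cv); (15,4,cv); (15,11,cv); (15,12,cv); (16,10,cv); (16,11,cv); (16,12,cv); (20,1,cv); (20,17,cv); (20,19,cv); (21,3,cv); (21,17,cv); (21,18,cv); (22,4,cv); (22,18,cv); (22,19,cv); (23,17,cv); (23,18,cv); (23,19,cv)
final:
nodes: 1:V, 2:V, 3:V, 4:V, 9:T, 10:V, 11:V, 12:V, 13:T, 14:T, 15:T, 16:T, 17:V, 18:V, 19:V, 20:T, 21:T, 22:T, 23:T
edges: (9,1,cv); (9,2,cv); (9,4,cv); (13,1,cv); (13,10,cv); (13,12,cv); (14,3,cv); (14,10,cv); (14,11,cv); (15,4,cv); (15,11,cv); (15,12,cv); (16,10,cv); (16,11,cv); (16,12,cv); (20,1,cv); (20,17,cv); (20,19,cv); (21,3,cv); (21,17,cv); (21,18,cv); (22,4,cv); (22,18,cv); (22,19,cv); (23,17,cv); (23,18,cv); (23,19,cv)


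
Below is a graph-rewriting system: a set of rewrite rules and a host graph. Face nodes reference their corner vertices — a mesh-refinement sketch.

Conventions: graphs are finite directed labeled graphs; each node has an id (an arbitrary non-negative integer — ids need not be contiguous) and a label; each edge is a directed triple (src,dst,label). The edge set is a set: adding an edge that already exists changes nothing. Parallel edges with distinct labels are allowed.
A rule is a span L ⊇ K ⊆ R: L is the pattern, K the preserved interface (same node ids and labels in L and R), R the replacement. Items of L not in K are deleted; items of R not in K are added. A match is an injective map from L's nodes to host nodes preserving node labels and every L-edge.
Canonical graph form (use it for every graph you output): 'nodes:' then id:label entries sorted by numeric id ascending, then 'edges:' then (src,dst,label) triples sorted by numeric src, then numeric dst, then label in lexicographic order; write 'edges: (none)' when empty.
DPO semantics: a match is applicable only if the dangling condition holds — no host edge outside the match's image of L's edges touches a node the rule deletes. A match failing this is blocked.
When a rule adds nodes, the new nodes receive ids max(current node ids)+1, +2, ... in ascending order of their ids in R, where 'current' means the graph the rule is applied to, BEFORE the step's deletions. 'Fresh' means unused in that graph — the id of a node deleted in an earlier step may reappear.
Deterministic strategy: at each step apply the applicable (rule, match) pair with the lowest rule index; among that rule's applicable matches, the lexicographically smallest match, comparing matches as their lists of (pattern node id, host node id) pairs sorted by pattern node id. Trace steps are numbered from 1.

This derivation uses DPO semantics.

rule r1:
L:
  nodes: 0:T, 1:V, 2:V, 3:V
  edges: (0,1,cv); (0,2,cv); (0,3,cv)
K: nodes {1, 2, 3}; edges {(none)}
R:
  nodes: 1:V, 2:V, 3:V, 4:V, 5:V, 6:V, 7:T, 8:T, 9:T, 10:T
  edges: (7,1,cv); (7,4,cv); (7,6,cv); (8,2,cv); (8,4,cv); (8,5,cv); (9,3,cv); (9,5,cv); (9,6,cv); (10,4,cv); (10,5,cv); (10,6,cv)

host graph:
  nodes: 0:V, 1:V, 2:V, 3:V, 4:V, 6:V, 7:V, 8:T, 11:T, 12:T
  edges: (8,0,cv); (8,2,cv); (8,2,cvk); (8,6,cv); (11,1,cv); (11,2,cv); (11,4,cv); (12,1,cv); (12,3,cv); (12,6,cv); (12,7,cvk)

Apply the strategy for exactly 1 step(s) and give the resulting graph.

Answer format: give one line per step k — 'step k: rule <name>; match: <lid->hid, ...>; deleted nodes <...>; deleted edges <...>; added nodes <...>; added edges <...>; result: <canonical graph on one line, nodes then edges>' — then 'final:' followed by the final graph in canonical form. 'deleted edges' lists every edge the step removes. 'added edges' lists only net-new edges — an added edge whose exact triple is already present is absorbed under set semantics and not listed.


step 1: rule r1; match: 0->11, 1->1, 2->2, 3->4; deleted nodes 11; deleted edges (11,1,cv); (11,2,cv); (11,4,cv); added nodes 13, 14, 15, 16, 17, 18, 19; added edges (16,1,cv); (16,13,cv); (16,15,cv); (17,2,cv); (17,13,cv); (17,14,cv); (18,4,cv); (18,14,cv); (18,15,cv); (19,13,cv); (19,14,cv); (19,15,cv); result: nodes: 0:V, 1:V, 2:V, 3:V, 4:V, 6:V, 7:V, 8:T, 12:T, 13:V, 14:V, 15:V, 16:T, 17:T, 18:T, 19:T edges: (8,0,cv); (8,2,cv); (8,2,cvk); (8,6,cv); (12,1,cv); (12,3,cv); (12,6,cv); (12,7,cvk); (16,1,cv); (16,13,cv); (16,15,cv); (17,2,cv); (17,13,cv); (17,14,cv); (18,4,cv); (18,14,cv); (18,15,cv); (19,13,cv); (19,14,cv); (19,15,cv)
final:
nodes: 0:V, 1:V, 2:V, 3:V, 4:V, 6:V, 7:V, 8:T, 12:T, 13:V, 14:V, 15:V, 16:T, 17:T, 18:T, 19:T
edges: (8,0,cv); (8,2,cv); (8,2,cvk); (8,6,cv); (12,1,cv); (12,3,cv); (12,6,cv); (12,7,cvk); (16,1,cv); (16,13,cv); (16,15,cv); (17,2,cv); (17,13,cv); (17,14,cv); (18,4,cv); (18,14,cv); (18,15,cv); (19,13,cv); (19,14,cv); (19,15,cv)


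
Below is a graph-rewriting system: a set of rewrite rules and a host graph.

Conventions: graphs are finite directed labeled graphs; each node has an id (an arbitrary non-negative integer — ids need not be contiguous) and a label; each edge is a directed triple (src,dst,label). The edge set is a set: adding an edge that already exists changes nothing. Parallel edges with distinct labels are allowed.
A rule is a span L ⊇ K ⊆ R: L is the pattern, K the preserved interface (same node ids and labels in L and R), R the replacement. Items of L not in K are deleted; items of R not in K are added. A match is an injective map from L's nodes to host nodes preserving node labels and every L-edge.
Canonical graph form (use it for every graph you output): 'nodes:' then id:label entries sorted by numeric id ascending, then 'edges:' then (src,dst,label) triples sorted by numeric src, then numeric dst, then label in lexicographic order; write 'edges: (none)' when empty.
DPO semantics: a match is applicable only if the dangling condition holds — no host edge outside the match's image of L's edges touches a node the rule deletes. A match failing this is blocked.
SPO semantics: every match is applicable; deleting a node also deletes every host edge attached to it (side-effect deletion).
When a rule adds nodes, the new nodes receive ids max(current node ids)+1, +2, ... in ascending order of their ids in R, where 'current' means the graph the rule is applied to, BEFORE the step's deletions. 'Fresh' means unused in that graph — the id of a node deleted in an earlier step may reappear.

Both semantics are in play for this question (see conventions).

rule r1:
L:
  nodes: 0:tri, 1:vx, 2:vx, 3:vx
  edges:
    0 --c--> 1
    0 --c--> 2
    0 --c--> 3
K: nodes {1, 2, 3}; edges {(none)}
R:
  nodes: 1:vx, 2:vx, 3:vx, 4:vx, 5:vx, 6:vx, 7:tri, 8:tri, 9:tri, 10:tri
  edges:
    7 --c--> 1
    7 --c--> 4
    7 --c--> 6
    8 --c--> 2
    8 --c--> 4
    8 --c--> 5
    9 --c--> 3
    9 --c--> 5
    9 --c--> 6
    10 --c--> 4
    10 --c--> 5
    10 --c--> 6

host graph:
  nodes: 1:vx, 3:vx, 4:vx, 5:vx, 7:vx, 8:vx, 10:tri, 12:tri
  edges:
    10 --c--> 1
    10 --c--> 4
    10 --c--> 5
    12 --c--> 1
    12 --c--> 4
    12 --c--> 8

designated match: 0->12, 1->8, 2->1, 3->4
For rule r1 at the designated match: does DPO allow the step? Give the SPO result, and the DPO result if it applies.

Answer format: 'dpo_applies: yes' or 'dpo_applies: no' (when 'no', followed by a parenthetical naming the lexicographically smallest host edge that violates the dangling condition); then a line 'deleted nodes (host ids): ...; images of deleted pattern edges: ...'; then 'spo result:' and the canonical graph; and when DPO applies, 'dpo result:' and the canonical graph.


dpo_applies: yes
deleted nodes (host ids): 12; images of deleted pattern edges: (12,1,c); (12,4,c); (12,8,c)
spo result:
nodes: 1:vx, 3:vx, 4:vx, 5:vx, 7:vx, 8:vx, 10:tri, 13:vx, 14:vx, 15:vx, 16:tri, 17:tri, 18:tri, 19:tri
edges: (10,1,c); (10,4,c); (10,5,c); (16,8,c); (16,13,c); (16,15,c); (17,1,c); (17,13,c); (17,14,c); (18,4,c); (18,14,c); (18,15,c); (19,13,c); (19,14,c); (19,15,c)
dpo result:
nodes: 1:vx, 3:vx, 4:vx, 5:vx, 7:vx, 8:vx, 10:tri, 13:vx, 14:vx, 15:vx, 16:tri, 17:tri, 18:tri, 19:tri
edges: (10,1,c); (10,4,c); (10,5,c); (16,8,c); (16,13,c); (16,15,c); (17,1,c); (17,13,c); (17,14,c); (18,4,c); (18,14,c); (18,15,c); (19,13,c); (19,14,c); (19,15,c)
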